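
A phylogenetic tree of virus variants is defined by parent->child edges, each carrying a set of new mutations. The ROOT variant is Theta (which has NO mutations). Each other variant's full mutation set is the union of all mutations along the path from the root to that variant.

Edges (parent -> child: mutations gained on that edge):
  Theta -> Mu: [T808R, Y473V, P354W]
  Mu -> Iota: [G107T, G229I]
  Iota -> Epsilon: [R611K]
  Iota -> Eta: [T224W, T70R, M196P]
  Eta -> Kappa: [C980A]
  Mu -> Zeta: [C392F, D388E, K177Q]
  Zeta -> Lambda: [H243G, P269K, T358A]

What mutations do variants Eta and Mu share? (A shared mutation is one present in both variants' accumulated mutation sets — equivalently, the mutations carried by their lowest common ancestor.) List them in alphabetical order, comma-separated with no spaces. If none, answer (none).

Answer: P354W,T808R,Y473V

Derivation:
Accumulating mutations along path to Eta:
  At Theta: gained [] -> total []
  At Mu: gained ['T808R', 'Y473V', 'P354W'] -> total ['P354W', 'T808R', 'Y473V']
  At Iota: gained ['G107T', 'G229I'] -> total ['G107T', 'G229I', 'P354W', 'T808R', 'Y473V']
  At Eta: gained ['T224W', 'T70R', 'M196P'] -> total ['G107T', 'G229I', 'M196P', 'P354W', 'T224W', 'T70R', 'T808R', 'Y473V']
Mutations(Eta) = ['G107T', 'G229I', 'M196P', 'P354W', 'T224W', 'T70R', 'T808R', 'Y473V']
Accumulating mutations along path to Mu:
  At Theta: gained [] -> total []
  At Mu: gained ['T808R', 'Y473V', 'P354W'] -> total ['P354W', 'T808R', 'Y473V']
Mutations(Mu) = ['P354W', 'T808R', 'Y473V']
Intersection: ['G107T', 'G229I', 'M196P', 'P354W', 'T224W', 'T70R', 'T808R', 'Y473V'] ∩ ['P354W', 'T808R', 'Y473V'] = ['P354W', 'T808R', 'Y473V']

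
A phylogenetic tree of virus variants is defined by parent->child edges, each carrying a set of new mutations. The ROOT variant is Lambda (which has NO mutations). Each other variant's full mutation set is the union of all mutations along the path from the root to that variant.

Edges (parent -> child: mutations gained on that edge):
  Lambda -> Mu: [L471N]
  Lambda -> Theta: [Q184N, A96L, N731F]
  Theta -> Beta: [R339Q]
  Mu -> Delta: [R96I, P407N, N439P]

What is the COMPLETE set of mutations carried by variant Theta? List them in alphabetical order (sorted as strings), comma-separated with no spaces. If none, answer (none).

At Lambda: gained [] -> total []
At Theta: gained ['Q184N', 'A96L', 'N731F'] -> total ['A96L', 'N731F', 'Q184N']

Answer: A96L,N731F,Q184N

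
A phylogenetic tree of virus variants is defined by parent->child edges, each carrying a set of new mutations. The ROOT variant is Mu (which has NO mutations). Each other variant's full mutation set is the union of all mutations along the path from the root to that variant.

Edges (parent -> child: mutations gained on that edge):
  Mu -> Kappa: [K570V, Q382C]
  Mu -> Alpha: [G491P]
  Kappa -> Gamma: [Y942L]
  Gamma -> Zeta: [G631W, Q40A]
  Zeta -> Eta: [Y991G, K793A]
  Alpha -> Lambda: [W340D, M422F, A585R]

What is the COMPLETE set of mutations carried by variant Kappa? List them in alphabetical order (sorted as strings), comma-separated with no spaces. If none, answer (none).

Answer: K570V,Q382C

Derivation:
At Mu: gained [] -> total []
At Kappa: gained ['K570V', 'Q382C'] -> total ['K570V', 'Q382C']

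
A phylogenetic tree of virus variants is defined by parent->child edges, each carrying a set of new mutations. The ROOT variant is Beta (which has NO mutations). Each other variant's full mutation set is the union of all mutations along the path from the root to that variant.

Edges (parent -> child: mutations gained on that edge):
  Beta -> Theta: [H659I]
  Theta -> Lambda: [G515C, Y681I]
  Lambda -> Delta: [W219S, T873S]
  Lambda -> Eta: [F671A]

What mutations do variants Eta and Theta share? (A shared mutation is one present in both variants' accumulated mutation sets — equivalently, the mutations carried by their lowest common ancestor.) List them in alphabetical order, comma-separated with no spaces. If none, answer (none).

Accumulating mutations along path to Eta:
  At Beta: gained [] -> total []
  At Theta: gained ['H659I'] -> total ['H659I']
  At Lambda: gained ['G515C', 'Y681I'] -> total ['G515C', 'H659I', 'Y681I']
  At Eta: gained ['F671A'] -> total ['F671A', 'G515C', 'H659I', 'Y681I']
Mutations(Eta) = ['F671A', 'G515C', 'H659I', 'Y681I']
Accumulating mutations along path to Theta:
  At Beta: gained [] -> total []
  At Theta: gained ['H659I'] -> total ['H659I']
Mutations(Theta) = ['H659I']
Intersection: ['F671A', 'G515C', 'H659I', 'Y681I'] ∩ ['H659I'] = ['H659I']

Answer: H659I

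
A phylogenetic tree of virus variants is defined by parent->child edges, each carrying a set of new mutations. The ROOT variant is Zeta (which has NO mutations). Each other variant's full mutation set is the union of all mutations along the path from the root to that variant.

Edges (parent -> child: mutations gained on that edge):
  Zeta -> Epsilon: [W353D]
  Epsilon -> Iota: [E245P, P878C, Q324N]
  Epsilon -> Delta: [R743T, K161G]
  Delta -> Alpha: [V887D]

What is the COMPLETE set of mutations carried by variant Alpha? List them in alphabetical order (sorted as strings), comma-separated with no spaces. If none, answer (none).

At Zeta: gained [] -> total []
At Epsilon: gained ['W353D'] -> total ['W353D']
At Delta: gained ['R743T', 'K161G'] -> total ['K161G', 'R743T', 'W353D']
At Alpha: gained ['V887D'] -> total ['K161G', 'R743T', 'V887D', 'W353D']

Answer: K161G,R743T,V887D,W353D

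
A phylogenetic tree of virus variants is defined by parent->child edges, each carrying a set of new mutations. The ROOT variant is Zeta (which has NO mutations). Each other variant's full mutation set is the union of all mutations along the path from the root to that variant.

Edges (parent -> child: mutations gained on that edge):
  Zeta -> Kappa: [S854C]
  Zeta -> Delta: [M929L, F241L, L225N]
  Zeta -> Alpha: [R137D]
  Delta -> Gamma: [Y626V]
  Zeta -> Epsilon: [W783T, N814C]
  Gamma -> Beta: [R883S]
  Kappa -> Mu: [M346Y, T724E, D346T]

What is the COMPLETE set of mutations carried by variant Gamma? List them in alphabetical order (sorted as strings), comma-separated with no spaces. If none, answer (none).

At Zeta: gained [] -> total []
At Delta: gained ['M929L', 'F241L', 'L225N'] -> total ['F241L', 'L225N', 'M929L']
At Gamma: gained ['Y626V'] -> total ['F241L', 'L225N', 'M929L', 'Y626V']

Answer: F241L,L225N,M929L,Y626V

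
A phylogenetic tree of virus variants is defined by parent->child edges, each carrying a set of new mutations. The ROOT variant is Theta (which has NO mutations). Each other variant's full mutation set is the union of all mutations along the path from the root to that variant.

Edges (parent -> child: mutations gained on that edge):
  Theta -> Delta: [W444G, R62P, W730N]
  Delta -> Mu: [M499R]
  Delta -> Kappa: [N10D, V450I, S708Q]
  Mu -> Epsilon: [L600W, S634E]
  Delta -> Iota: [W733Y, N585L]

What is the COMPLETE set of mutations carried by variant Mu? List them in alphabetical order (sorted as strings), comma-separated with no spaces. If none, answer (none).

Answer: M499R,R62P,W444G,W730N

Derivation:
At Theta: gained [] -> total []
At Delta: gained ['W444G', 'R62P', 'W730N'] -> total ['R62P', 'W444G', 'W730N']
At Mu: gained ['M499R'] -> total ['M499R', 'R62P', 'W444G', 'W730N']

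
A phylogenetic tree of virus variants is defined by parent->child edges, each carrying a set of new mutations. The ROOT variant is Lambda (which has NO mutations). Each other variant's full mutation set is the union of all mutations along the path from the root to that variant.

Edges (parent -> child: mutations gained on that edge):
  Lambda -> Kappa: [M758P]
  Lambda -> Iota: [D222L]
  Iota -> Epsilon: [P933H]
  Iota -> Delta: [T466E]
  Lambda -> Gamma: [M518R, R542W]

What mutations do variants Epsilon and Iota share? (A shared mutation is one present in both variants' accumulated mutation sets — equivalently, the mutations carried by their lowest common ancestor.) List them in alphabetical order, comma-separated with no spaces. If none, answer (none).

Accumulating mutations along path to Epsilon:
  At Lambda: gained [] -> total []
  At Iota: gained ['D222L'] -> total ['D222L']
  At Epsilon: gained ['P933H'] -> total ['D222L', 'P933H']
Mutations(Epsilon) = ['D222L', 'P933H']
Accumulating mutations along path to Iota:
  At Lambda: gained [] -> total []
  At Iota: gained ['D222L'] -> total ['D222L']
Mutations(Iota) = ['D222L']
Intersection: ['D222L', 'P933H'] ∩ ['D222L'] = ['D222L']

Answer: D222L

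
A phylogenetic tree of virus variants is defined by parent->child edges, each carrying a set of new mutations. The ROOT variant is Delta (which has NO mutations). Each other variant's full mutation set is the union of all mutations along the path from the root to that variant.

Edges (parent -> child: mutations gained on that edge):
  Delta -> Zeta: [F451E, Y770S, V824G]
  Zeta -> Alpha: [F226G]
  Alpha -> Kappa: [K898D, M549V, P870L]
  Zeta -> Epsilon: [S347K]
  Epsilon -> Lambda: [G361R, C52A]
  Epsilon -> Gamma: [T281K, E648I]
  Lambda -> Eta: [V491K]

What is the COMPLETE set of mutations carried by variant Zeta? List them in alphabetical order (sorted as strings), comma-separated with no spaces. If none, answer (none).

At Delta: gained [] -> total []
At Zeta: gained ['F451E', 'Y770S', 'V824G'] -> total ['F451E', 'V824G', 'Y770S']

Answer: F451E,V824G,Y770S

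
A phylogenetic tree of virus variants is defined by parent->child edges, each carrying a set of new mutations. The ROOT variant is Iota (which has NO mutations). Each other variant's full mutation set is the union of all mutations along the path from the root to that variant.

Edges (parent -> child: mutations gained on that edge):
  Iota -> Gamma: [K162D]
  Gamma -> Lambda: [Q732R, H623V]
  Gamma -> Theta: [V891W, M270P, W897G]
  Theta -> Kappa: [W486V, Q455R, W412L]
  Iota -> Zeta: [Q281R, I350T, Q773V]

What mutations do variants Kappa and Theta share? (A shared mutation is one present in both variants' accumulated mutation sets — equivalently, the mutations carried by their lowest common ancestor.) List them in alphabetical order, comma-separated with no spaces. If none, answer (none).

Answer: K162D,M270P,V891W,W897G

Derivation:
Accumulating mutations along path to Kappa:
  At Iota: gained [] -> total []
  At Gamma: gained ['K162D'] -> total ['K162D']
  At Theta: gained ['V891W', 'M270P', 'W897G'] -> total ['K162D', 'M270P', 'V891W', 'W897G']
  At Kappa: gained ['W486V', 'Q455R', 'W412L'] -> total ['K162D', 'M270P', 'Q455R', 'V891W', 'W412L', 'W486V', 'W897G']
Mutations(Kappa) = ['K162D', 'M270P', 'Q455R', 'V891W', 'W412L', 'W486V', 'W897G']
Accumulating mutations along path to Theta:
  At Iota: gained [] -> total []
  At Gamma: gained ['K162D'] -> total ['K162D']
  At Theta: gained ['V891W', 'M270P', 'W897G'] -> total ['K162D', 'M270P', 'V891W', 'W897G']
Mutations(Theta) = ['K162D', 'M270P', 'V891W', 'W897G']
Intersection: ['K162D', 'M270P', 'Q455R', 'V891W', 'W412L', 'W486V', 'W897G'] ∩ ['K162D', 'M270P', 'V891W', 'W897G'] = ['K162D', 'M270P', 'V891W', 'W897G']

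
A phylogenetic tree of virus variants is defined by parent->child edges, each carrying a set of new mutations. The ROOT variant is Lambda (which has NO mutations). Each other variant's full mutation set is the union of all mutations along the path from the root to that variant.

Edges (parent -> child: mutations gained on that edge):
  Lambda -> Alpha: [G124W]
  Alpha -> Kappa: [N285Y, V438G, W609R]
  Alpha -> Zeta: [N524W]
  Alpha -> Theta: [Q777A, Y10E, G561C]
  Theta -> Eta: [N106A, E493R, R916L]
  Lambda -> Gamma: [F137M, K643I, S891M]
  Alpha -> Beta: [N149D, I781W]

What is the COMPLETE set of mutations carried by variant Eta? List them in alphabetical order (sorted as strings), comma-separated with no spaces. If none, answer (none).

At Lambda: gained [] -> total []
At Alpha: gained ['G124W'] -> total ['G124W']
At Theta: gained ['Q777A', 'Y10E', 'G561C'] -> total ['G124W', 'G561C', 'Q777A', 'Y10E']
At Eta: gained ['N106A', 'E493R', 'R916L'] -> total ['E493R', 'G124W', 'G561C', 'N106A', 'Q777A', 'R916L', 'Y10E']

Answer: E493R,G124W,G561C,N106A,Q777A,R916L,Y10E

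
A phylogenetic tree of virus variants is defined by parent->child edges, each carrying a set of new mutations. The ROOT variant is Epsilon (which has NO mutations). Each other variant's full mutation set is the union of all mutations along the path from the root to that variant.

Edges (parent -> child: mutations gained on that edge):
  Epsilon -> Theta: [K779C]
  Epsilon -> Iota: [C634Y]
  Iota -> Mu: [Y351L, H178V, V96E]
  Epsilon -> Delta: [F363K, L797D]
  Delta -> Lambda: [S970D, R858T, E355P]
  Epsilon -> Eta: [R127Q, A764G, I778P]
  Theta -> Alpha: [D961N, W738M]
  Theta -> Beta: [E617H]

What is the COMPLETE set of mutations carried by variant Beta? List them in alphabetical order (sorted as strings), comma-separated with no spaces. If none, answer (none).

Answer: E617H,K779C

Derivation:
At Epsilon: gained [] -> total []
At Theta: gained ['K779C'] -> total ['K779C']
At Beta: gained ['E617H'] -> total ['E617H', 'K779C']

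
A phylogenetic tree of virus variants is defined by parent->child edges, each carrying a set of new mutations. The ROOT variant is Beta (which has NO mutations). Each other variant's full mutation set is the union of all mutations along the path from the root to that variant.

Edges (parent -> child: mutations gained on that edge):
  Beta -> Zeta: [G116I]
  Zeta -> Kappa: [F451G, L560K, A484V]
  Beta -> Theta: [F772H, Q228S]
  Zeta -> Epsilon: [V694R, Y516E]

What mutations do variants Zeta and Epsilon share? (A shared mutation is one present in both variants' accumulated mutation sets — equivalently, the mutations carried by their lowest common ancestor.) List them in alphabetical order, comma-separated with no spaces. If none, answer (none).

Answer: G116I

Derivation:
Accumulating mutations along path to Zeta:
  At Beta: gained [] -> total []
  At Zeta: gained ['G116I'] -> total ['G116I']
Mutations(Zeta) = ['G116I']
Accumulating mutations along path to Epsilon:
  At Beta: gained [] -> total []
  At Zeta: gained ['G116I'] -> total ['G116I']
  At Epsilon: gained ['V694R', 'Y516E'] -> total ['G116I', 'V694R', 'Y516E']
Mutations(Epsilon) = ['G116I', 'V694R', 'Y516E']
Intersection: ['G116I'] ∩ ['G116I', 'V694R', 'Y516E'] = ['G116I']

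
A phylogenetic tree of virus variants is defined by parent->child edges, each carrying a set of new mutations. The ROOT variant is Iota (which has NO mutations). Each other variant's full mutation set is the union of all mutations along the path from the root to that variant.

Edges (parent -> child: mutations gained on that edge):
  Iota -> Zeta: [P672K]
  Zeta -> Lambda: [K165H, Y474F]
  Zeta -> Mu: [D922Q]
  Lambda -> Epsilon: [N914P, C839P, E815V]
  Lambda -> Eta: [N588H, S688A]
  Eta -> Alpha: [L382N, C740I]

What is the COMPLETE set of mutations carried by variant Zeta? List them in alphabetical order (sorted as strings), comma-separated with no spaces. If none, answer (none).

Answer: P672K

Derivation:
At Iota: gained [] -> total []
At Zeta: gained ['P672K'] -> total ['P672K']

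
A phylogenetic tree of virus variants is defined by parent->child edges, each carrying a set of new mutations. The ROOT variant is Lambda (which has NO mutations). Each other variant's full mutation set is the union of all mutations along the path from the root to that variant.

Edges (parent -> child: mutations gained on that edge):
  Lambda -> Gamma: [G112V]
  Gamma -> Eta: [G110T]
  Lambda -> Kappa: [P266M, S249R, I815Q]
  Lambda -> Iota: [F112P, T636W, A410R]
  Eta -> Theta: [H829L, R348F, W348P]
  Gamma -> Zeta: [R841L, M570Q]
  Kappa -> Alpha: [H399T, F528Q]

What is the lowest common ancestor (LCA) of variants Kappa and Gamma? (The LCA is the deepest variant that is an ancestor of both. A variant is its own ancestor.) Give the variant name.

Answer: Lambda

Derivation:
Path from root to Kappa: Lambda -> Kappa
  ancestors of Kappa: {Lambda, Kappa}
Path from root to Gamma: Lambda -> Gamma
  ancestors of Gamma: {Lambda, Gamma}
Common ancestors: {Lambda}
Walk up from Gamma: Gamma (not in ancestors of Kappa), Lambda (in ancestors of Kappa)
Deepest common ancestor (LCA) = Lambda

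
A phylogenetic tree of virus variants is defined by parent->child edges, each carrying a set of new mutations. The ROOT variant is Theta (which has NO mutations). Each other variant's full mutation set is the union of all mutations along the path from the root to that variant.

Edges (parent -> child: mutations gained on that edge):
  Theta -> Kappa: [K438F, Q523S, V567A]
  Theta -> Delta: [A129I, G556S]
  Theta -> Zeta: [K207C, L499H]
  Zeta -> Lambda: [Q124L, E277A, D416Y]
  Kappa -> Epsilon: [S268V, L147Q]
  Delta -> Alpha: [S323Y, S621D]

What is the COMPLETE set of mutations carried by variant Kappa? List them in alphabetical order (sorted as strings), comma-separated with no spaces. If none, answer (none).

At Theta: gained [] -> total []
At Kappa: gained ['K438F', 'Q523S', 'V567A'] -> total ['K438F', 'Q523S', 'V567A']

Answer: K438F,Q523S,V567A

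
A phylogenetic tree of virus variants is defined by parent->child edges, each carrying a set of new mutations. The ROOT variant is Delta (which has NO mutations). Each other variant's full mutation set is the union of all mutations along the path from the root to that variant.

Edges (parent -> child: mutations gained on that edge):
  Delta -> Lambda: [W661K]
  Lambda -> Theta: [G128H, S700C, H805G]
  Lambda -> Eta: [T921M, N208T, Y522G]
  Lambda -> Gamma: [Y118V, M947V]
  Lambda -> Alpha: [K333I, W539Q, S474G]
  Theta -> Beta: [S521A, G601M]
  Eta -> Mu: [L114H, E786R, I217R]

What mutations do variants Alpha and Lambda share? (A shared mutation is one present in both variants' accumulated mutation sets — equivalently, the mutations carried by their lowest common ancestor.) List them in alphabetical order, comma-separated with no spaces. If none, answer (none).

Answer: W661K

Derivation:
Accumulating mutations along path to Alpha:
  At Delta: gained [] -> total []
  At Lambda: gained ['W661K'] -> total ['W661K']
  At Alpha: gained ['K333I', 'W539Q', 'S474G'] -> total ['K333I', 'S474G', 'W539Q', 'W661K']
Mutations(Alpha) = ['K333I', 'S474G', 'W539Q', 'W661K']
Accumulating mutations along path to Lambda:
  At Delta: gained [] -> total []
  At Lambda: gained ['W661K'] -> total ['W661K']
Mutations(Lambda) = ['W661K']
Intersection: ['K333I', 'S474G', 'W539Q', 'W661K'] ∩ ['W661K'] = ['W661K']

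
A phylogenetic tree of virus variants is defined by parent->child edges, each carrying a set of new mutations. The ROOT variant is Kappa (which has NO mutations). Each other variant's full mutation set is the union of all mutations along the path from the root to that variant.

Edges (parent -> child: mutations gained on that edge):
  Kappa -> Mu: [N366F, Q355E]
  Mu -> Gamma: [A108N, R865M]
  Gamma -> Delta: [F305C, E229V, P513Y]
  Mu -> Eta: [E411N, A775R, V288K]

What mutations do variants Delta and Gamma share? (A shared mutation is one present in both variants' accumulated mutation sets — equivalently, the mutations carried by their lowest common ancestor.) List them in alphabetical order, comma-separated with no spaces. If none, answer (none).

Accumulating mutations along path to Delta:
  At Kappa: gained [] -> total []
  At Mu: gained ['N366F', 'Q355E'] -> total ['N366F', 'Q355E']
  At Gamma: gained ['A108N', 'R865M'] -> total ['A108N', 'N366F', 'Q355E', 'R865M']
  At Delta: gained ['F305C', 'E229V', 'P513Y'] -> total ['A108N', 'E229V', 'F305C', 'N366F', 'P513Y', 'Q355E', 'R865M']
Mutations(Delta) = ['A108N', 'E229V', 'F305C', 'N366F', 'P513Y', 'Q355E', 'R865M']
Accumulating mutations along path to Gamma:
  At Kappa: gained [] -> total []
  At Mu: gained ['N366F', 'Q355E'] -> total ['N366F', 'Q355E']
  At Gamma: gained ['A108N', 'R865M'] -> total ['A108N', 'N366F', 'Q355E', 'R865M']
Mutations(Gamma) = ['A108N', 'N366F', 'Q355E', 'R865M']
Intersection: ['A108N', 'E229V', 'F305C', 'N366F', 'P513Y', 'Q355E', 'R865M'] ∩ ['A108N', 'N366F', 'Q355E', 'R865M'] = ['A108N', 'N366F', 'Q355E', 'R865M']

Answer: A108N,N366F,Q355E,R865M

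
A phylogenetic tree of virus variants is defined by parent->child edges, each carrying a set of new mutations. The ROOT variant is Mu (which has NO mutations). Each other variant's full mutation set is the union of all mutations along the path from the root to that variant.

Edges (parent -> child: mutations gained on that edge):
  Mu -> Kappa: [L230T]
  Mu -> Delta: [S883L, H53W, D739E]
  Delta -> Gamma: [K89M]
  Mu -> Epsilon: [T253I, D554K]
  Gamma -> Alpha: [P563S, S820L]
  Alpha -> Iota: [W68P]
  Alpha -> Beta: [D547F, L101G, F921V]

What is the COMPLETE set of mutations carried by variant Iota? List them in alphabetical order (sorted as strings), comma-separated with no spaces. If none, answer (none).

Answer: D739E,H53W,K89M,P563S,S820L,S883L,W68P

Derivation:
At Mu: gained [] -> total []
At Delta: gained ['S883L', 'H53W', 'D739E'] -> total ['D739E', 'H53W', 'S883L']
At Gamma: gained ['K89M'] -> total ['D739E', 'H53W', 'K89M', 'S883L']
At Alpha: gained ['P563S', 'S820L'] -> total ['D739E', 'H53W', 'K89M', 'P563S', 'S820L', 'S883L']
At Iota: gained ['W68P'] -> total ['D739E', 'H53W', 'K89M', 'P563S', 'S820L', 'S883L', 'W68P']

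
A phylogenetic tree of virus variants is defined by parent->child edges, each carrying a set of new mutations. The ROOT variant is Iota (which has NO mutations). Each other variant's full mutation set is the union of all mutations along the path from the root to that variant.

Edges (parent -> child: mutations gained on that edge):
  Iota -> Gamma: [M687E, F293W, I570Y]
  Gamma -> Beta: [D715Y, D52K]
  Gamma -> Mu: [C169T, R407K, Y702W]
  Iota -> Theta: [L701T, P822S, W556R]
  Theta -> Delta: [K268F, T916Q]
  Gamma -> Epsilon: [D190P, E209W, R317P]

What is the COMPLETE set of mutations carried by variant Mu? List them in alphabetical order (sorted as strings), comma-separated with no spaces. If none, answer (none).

Answer: C169T,F293W,I570Y,M687E,R407K,Y702W

Derivation:
At Iota: gained [] -> total []
At Gamma: gained ['M687E', 'F293W', 'I570Y'] -> total ['F293W', 'I570Y', 'M687E']
At Mu: gained ['C169T', 'R407K', 'Y702W'] -> total ['C169T', 'F293W', 'I570Y', 'M687E', 'R407K', 'Y702W']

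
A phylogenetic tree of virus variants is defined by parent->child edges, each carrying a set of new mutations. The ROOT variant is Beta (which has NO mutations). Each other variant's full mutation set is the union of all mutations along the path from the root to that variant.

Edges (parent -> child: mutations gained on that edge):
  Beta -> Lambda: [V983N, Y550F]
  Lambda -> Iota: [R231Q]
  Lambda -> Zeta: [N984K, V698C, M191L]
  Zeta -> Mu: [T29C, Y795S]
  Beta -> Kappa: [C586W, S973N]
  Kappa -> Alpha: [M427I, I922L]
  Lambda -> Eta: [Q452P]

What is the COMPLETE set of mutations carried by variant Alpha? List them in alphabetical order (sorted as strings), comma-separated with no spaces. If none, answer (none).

At Beta: gained [] -> total []
At Kappa: gained ['C586W', 'S973N'] -> total ['C586W', 'S973N']
At Alpha: gained ['M427I', 'I922L'] -> total ['C586W', 'I922L', 'M427I', 'S973N']

Answer: C586W,I922L,M427I,S973N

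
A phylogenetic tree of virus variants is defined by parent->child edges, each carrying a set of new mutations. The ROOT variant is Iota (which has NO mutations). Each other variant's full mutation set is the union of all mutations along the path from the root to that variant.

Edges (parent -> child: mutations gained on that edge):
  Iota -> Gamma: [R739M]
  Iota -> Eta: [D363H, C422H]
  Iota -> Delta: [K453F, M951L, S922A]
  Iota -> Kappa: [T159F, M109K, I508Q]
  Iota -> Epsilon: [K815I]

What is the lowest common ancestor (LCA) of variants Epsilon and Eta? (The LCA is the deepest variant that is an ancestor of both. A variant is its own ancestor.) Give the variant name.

Path from root to Epsilon: Iota -> Epsilon
  ancestors of Epsilon: {Iota, Epsilon}
Path from root to Eta: Iota -> Eta
  ancestors of Eta: {Iota, Eta}
Common ancestors: {Iota}
Walk up from Eta: Eta (not in ancestors of Epsilon), Iota (in ancestors of Epsilon)
Deepest common ancestor (LCA) = Iota

Answer: Iota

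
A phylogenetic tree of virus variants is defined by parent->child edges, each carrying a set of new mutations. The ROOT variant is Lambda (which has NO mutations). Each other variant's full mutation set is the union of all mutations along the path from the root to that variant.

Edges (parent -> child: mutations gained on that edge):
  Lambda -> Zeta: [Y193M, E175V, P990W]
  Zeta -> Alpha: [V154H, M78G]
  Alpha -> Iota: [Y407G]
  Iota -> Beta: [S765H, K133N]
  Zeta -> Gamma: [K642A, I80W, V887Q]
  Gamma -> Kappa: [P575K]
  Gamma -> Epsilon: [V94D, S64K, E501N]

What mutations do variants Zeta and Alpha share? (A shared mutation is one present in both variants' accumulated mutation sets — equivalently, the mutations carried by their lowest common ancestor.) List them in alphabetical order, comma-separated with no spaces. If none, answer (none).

Accumulating mutations along path to Zeta:
  At Lambda: gained [] -> total []
  At Zeta: gained ['Y193M', 'E175V', 'P990W'] -> total ['E175V', 'P990W', 'Y193M']
Mutations(Zeta) = ['E175V', 'P990W', 'Y193M']
Accumulating mutations along path to Alpha:
  At Lambda: gained [] -> total []
  At Zeta: gained ['Y193M', 'E175V', 'P990W'] -> total ['E175V', 'P990W', 'Y193M']
  At Alpha: gained ['V154H', 'M78G'] -> total ['E175V', 'M78G', 'P990W', 'V154H', 'Y193M']
Mutations(Alpha) = ['E175V', 'M78G', 'P990W', 'V154H', 'Y193M']
Intersection: ['E175V', 'P990W', 'Y193M'] ∩ ['E175V', 'M78G', 'P990W', 'V154H', 'Y193M'] = ['E175V', 'P990W', 'Y193M']

Answer: E175V,P990W,Y193M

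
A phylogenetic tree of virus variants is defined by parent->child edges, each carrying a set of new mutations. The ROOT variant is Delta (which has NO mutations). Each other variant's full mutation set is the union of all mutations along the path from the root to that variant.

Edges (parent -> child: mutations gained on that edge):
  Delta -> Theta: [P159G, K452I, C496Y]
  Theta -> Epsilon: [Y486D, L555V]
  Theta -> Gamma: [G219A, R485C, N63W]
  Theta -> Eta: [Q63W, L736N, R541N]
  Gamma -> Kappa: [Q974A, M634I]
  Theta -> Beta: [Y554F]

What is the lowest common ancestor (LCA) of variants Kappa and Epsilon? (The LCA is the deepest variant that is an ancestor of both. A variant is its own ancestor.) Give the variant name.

Path from root to Kappa: Delta -> Theta -> Gamma -> Kappa
  ancestors of Kappa: {Delta, Theta, Gamma, Kappa}
Path from root to Epsilon: Delta -> Theta -> Epsilon
  ancestors of Epsilon: {Delta, Theta, Epsilon}
Common ancestors: {Delta, Theta}
Walk up from Epsilon: Epsilon (not in ancestors of Kappa), Theta (in ancestors of Kappa), Delta (in ancestors of Kappa)
Deepest common ancestor (LCA) = Theta

Answer: Theta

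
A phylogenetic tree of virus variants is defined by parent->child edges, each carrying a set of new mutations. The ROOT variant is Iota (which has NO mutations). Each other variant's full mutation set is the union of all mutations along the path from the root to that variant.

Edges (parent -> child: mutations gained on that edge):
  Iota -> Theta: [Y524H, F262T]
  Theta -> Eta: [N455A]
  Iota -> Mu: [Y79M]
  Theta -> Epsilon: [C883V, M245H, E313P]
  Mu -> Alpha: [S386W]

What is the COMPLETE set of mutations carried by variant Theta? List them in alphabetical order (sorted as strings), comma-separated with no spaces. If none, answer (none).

Answer: F262T,Y524H

Derivation:
At Iota: gained [] -> total []
At Theta: gained ['Y524H', 'F262T'] -> total ['F262T', 'Y524H']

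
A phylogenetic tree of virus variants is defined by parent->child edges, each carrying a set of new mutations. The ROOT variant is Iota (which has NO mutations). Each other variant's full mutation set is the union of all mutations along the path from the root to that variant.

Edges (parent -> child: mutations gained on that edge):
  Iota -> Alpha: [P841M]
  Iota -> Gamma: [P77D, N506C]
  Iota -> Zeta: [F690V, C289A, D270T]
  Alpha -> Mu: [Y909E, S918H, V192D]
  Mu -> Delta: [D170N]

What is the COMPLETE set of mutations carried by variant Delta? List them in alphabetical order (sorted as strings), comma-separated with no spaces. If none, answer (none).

Answer: D170N,P841M,S918H,V192D,Y909E

Derivation:
At Iota: gained [] -> total []
At Alpha: gained ['P841M'] -> total ['P841M']
At Mu: gained ['Y909E', 'S918H', 'V192D'] -> total ['P841M', 'S918H', 'V192D', 'Y909E']
At Delta: gained ['D170N'] -> total ['D170N', 'P841M', 'S918H', 'V192D', 'Y909E']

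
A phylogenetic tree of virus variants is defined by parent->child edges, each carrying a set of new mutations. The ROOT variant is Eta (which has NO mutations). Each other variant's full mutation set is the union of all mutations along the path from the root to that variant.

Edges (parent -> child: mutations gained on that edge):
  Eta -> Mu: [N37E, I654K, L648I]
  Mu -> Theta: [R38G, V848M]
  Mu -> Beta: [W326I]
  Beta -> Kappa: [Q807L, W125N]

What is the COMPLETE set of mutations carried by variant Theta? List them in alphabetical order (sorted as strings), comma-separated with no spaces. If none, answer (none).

Answer: I654K,L648I,N37E,R38G,V848M

Derivation:
At Eta: gained [] -> total []
At Mu: gained ['N37E', 'I654K', 'L648I'] -> total ['I654K', 'L648I', 'N37E']
At Theta: gained ['R38G', 'V848M'] -> total ['I654K', 'L648I', 'N37E', 'R38G', 'V848M']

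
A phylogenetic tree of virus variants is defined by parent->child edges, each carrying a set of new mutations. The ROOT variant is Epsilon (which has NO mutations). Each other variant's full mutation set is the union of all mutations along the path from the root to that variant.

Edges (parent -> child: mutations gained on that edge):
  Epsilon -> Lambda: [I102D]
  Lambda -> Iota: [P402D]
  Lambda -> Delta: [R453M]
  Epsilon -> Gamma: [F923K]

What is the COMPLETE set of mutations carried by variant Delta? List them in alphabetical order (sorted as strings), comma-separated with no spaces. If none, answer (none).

At Epsilon: gained [] -> total []
At Lambda: gained ['I102D'] -> total ['I102D']
At Delta: gained ['R453M'] -> total ['I102D', 'R453M']

Answer: I102D,R453M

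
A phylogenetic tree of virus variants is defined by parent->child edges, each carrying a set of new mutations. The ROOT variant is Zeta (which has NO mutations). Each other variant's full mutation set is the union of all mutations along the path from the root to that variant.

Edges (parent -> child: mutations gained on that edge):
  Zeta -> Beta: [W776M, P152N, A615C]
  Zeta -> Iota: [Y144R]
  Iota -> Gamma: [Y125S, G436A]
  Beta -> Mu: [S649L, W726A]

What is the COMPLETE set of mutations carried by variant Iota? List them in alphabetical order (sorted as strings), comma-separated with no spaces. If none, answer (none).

At Zeta: gained [] -> total []
At Iota: gained ['Y144R'] -> total ['Y144R']

Answer: Y144R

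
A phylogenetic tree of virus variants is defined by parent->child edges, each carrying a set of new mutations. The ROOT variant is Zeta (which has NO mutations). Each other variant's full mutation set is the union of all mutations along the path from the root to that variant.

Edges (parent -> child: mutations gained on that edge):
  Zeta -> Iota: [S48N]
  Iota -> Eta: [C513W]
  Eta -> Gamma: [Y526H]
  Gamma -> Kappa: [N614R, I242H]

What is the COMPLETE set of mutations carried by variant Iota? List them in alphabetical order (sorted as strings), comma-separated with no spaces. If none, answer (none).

Answer: S48N

Derivation:
At Zeta: gained [] -> total []
At Iota: gained ['S48N'] -> total ['S48N']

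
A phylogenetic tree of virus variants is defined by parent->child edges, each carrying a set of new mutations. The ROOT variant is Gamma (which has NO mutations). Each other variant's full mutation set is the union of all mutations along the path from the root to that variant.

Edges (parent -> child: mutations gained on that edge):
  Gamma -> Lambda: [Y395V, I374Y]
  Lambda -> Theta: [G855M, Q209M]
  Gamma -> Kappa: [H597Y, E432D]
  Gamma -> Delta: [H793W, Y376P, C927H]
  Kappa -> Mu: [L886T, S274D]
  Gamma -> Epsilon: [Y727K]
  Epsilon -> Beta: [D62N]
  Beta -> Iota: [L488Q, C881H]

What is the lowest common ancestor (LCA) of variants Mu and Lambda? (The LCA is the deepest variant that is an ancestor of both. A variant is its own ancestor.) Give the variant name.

Answer: Gamma

Derivation:
Path from root to Mu: Gamma -> Kappa -> Mu
  ancestors of Mu: {Gamma, Kappa, Mu}
Path from root to Lambda: Gamma -> Lambda
  ancestors of Lambda: {Gamma, Lambda}
Common ancestors: {Gamma}
Walk up from Lambda: Lambda (not in ancestors of Mu), Gamma (in ancestors of Mu)
Deepest common ancestor (LCA) = Gamma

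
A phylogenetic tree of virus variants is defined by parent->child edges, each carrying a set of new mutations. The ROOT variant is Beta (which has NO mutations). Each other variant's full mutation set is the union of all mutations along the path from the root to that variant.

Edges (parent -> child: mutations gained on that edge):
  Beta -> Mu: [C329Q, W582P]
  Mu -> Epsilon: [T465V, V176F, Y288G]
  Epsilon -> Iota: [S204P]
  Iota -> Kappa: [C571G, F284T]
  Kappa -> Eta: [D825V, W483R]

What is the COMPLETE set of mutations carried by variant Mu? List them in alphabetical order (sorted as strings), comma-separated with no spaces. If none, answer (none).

At Beta: gained [] -> total []
At Mu: gained ['C329Q', 'W582P'] -> total ['C329Q', 'W582P']

Answer: C329Q,W582P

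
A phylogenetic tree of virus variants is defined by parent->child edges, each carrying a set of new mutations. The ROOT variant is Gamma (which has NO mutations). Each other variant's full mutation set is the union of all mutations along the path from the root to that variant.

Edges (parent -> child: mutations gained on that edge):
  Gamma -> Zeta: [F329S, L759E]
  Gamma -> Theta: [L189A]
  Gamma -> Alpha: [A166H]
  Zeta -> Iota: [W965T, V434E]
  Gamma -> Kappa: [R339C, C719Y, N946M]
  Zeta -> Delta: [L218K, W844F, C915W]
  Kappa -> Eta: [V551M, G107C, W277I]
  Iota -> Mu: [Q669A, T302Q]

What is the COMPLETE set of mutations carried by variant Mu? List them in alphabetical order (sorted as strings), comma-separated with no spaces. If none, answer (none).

At Gamma: gained [] -> total []
At Zeta: gained ['F329S', 'L759E'] -> total ['F329S', 'L759E']
At Iota: gained ['W965T', 'V434E'] -> total ['F329S', 'L759E', 'V434E', 'W965T']
At Mu: gained ['Q669A', 'T302Q'] -> total ['F329S', 'L759E', 'Q669A', 'T302Q', 'V434E', 'W965T']

Answer: F329S,L759E,Q669A,T302Q,V434E,W965T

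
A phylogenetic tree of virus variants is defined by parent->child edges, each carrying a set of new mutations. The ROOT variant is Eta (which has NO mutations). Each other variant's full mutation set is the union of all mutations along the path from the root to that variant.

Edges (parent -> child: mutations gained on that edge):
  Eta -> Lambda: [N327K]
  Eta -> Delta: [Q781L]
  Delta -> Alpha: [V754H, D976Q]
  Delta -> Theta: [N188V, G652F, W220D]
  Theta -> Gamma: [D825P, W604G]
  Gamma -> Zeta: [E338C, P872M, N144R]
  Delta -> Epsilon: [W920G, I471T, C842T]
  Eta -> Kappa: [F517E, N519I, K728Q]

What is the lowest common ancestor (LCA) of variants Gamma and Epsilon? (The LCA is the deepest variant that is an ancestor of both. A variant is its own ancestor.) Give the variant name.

Path from root to Gamma: Eta -> Delta -> Theta -> Gamma
  ancestors of Gamma: {Eta, Delta, Theta, Gamma}
Path from root to Epsilon: Eta -> Delta -> Epsilon
  ancestors of Epsilon: {Eta, Delta, Epsilon}
Common ancestors: {Eta, Delta}
Walk up from Epsilon: Epsilon (not in ancestors of Gamma), Delta (in ancestors of Gamma), Eta (in ancestors of Gamma)
Deepest common ancestor (LCA) = Delta

Answer: Delta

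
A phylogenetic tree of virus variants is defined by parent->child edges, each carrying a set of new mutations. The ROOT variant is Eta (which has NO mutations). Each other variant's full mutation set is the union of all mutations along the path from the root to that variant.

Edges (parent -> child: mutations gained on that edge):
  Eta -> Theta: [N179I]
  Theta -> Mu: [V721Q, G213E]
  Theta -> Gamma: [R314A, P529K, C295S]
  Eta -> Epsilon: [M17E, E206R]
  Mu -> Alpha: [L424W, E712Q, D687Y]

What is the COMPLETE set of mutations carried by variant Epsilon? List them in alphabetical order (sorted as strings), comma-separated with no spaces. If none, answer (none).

Answer: E206R,M17E

Derivation:
At Eta: gained [] -> total []
At Epsilon: gained ['M17E', 'E206R'] -> total ['E206R', 'M17E']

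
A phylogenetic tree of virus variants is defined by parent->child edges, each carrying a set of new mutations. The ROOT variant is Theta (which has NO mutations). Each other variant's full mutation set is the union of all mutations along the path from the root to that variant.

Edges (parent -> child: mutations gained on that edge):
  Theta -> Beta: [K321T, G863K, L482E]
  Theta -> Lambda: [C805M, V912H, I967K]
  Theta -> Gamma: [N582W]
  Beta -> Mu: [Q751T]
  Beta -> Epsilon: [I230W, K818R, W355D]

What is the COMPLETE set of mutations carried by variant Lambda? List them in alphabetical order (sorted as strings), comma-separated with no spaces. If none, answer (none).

Answer: C805M,I967K,V912H

Derivation:
At Theta: gained [] -> total []
At Lambda: gained ['C805M', 'V912H', 'I967K'] -> total ['C805M', 'I967K', 'V912H']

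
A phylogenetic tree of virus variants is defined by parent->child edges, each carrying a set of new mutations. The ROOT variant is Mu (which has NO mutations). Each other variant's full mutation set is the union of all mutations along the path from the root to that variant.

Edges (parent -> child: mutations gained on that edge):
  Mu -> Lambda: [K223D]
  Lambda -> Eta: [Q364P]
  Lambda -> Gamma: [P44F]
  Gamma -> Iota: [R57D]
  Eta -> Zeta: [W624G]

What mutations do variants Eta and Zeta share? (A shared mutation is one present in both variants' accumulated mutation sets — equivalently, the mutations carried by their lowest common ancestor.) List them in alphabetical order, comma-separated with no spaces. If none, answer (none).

Accumulating mutations along path to Eta:
  At Mu: gained [] -> total []
  At Lambda: gained ['K223D'] -> total ['K223D']
  At Eta: gained ['Q364P'] -> total ['K223D', 'Q364P']
Mutations(Eta) = ['K223D', 'Q364P']
Accumulating mutations along path to Zeta:
  At Mu: gained [] -> total []
  At Lambda: gained ['K223D'] -> total ['K223D']
  At Eta: gained ['Q364P'] -> total ['K223D', 'Q364P']
  At Zeta: gained ['W624G'] -> total ['K223D', 'Q364P', 'W624G']
Mutations(Zeta) = ['K223D', 'Q364P', 'W624G']
Intersection: ['K223D', 'Q364P'] ∩ ['K223D', 'Q364P', 'W624G'] = ['K223D', 'Q364P']

Answer: K223D,Q364P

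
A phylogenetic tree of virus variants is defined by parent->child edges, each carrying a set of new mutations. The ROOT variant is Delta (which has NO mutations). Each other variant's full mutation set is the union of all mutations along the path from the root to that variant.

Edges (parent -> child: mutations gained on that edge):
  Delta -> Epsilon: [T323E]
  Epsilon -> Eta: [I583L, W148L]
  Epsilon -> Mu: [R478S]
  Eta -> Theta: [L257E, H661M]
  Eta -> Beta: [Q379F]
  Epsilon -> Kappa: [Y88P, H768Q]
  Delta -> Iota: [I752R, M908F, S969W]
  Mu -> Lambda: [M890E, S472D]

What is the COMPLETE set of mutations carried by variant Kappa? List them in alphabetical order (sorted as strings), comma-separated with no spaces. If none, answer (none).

At Delta: gained [] -> total []
At Epsilon: gained ['T323E'] -> total ['T323E']
At Kappa: gained ['Y88P', 'H768Q'] -> total ['H768Q', 'T323E', 'Y88P']

Answer: H768Q,T323E,Y88P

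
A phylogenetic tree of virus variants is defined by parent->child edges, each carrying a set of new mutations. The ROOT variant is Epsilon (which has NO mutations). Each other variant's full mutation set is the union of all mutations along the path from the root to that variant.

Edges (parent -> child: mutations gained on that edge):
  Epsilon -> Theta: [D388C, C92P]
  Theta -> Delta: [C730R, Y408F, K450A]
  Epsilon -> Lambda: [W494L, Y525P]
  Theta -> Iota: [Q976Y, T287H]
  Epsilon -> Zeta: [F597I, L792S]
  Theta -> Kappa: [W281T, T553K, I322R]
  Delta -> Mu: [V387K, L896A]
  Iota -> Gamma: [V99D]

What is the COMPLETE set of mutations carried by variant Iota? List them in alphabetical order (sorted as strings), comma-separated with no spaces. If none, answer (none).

Answer: C92P,D388C,Q976Y,T287H

Derivation:
At Epsilon: gained [] -> total []
At Theta: gained ['D388C', 'C92P'] -> total ['C92P', 'D388C']
At Iota: gained ['Q976Y', 'T287H'] -> total ['C92P', 'D388C', 'Q976Y', 'T287H']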